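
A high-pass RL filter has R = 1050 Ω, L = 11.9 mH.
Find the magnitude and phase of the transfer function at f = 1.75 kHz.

Step 1 — Angular frequency: ω = 2π·1750 = 1.1e+04 rad/s.
Step 2 — Transfer function: H(jω) = jωL/(R + jωL).
Step 3 — Numerator jωL = j·130.8; denominator R + jωL = 1050 + j130.8.
Step 4 — H = 0.01529 + j0.1227.
Step 5 — Magnitude: |H| = 0.1237 (-18.2 dB); phase: φ = 82.9°.

|H| = 0.1237 (-18.2 dB), φ = 82.9°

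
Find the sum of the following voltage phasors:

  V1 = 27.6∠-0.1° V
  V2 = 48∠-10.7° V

Step 1 — Convert each phasor to rectangular form:
  V1 = 27.6·(cos(-0.1°) + j·sin(-0.1°)) = 27.6 - j0.04817 V
  V2 = 48·(cos(-10.7°) + j·sin(-10.7°)) = 47.17 - j8.912 V
Step 2 — Sum components: V_total = 74.77 - j8.96 V.
Step 3 — Convert to polar: |V_total| = 75.3 V, ∠V_total = -6.8°.

V_total = 75.3∠-6.8° V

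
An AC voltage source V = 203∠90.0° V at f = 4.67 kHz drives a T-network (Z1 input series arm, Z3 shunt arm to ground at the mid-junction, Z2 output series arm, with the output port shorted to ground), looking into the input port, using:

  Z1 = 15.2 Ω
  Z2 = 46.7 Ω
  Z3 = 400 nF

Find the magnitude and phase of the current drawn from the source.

Step 1 — Angular frequency: ω = 2π·f = 2π·4670 = 2.934e+04 rad/s.
Step 2 — Component impedances:
  Z1: Z = R = 15.2 Ω
  Z2: Z = R = 46.7 Ω
  Z3: Z = 1/(jωC) = -j/(ω·C) = 0 - j85.2 Ω
Step 3 — With the output port shorted to ground, the output series arm Z2 runs from the junction to ground; the shunt arm Z3 also runs from the junction to ground. They appear in parallel: Z3 || Z2 = 35.91 - j19.68 Ω.
Step 4 — Series with input arm Z1: Z_in = Z1 + (Z3 || Z2) = 51.11 - j19.68 Ω = 54.77∠-21.1° Ω.
Step 5 — Source phasor: V = 203∠90.0° V = 0 + j203 V.
Step 6 — Ohm's law: I = V / Z_total = (0 + j203) / (51.11 - j19.68) = -1.332 + j3.459 A.
Step 7 — Convert to polar: |I| = 3.706 A, ∠I = 111.1°.

I = 3.706∠111.1° A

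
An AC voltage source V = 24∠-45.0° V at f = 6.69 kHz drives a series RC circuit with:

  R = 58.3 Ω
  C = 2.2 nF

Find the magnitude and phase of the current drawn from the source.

Step 1 — Angular frequency: ω = 2π·f = 2π·6690 = 4.203e+04 rad/s.
Step 2 — Component impedances:
  R: Z = R = 58.3 Ω
  C: Z = 1/(jωC) = -j/(ω·C) = 0 - j1.081e+04 Ω
Step 3 — Series combination: Z_total = R + C = 58.3 - j1.081e+04 Ω = 1.081e+04∠-89.7° Ω.
Step 4 — Source phasor: V = 24∠-45.0° V = 16.97 - j16.97 V.
Step 5 — Ohm's law: I = V / Z_total = (16.97 - j16.97) / (58.3 - j1.081e+04) = 0.001578 + j0.001561 A.
Step 6 — Convert to polar: |I| = 0.002219 A, ∠I = 44.7°.

I = 0.002219∠44.7° A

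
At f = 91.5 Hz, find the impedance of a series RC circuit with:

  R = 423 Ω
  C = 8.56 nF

Step 1 — Angular frequency: ω = 2π·f = 2π·91.5 = 574.9 rad/s.
Step 2 — Component impedances:
  R: Z = R = 423 Ω
  C: Z = 1/(jωC) = -j/(ω·C) = 0 - j2.032e+05 Ω
Step 3 — Series combination: Z_total = R + C = 423 - j2.032e+05 Ω = 2.032e+05∠-89.9° Ω.

Z = 423 - j2.032e+05 Ω = 2.032e+05∠-89.9° Ω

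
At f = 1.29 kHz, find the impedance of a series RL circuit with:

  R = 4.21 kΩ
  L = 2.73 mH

Step 1 — Angular frequency: ω = 2π·f = 2π·1290 = 8105 rad/s.
Step 2 — Component impedances:
  R: Z = R = 4210 Ω
  L: Z = jωL = j·8105·0.00273 = 0 + j22.13 Ω
Step 3 — Series combination: Z_total = R + L = 4210 + j22.13 Ω = 4210∠0.3° Ω.

Z = 4210 + j22.13 Ω = 4210∠0.3° Ω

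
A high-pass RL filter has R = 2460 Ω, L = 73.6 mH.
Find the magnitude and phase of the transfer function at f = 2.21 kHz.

Step 1 — Angular frequency: ω = 2π·2210 = 1.389e+04 rad/s.
Step 2 — Transfer function: H(jω) = jωL/(R + jωL).
Step 3 — Numerator jωL = j·1022; denominator R + jωL = 2460 + j1022.
Step 4 — H = 0.1472 + j0.3543.
Step 5 — Magnitude: |H| = 0.3837 (-8.3 dB); phase: φ = 67.4°.

|H| = 0.3837 (-8.3 dB), φ = 67.4°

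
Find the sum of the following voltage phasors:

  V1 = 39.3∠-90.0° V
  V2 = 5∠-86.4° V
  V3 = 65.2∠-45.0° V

Step 1 — Convert each phasor to rectangular form:
  V1 = 39.3·(cos(-90.0°) + j·sin(-90.0°)) = 0 - j39.3 V
  V2 = 5·(cos(-86.4°) + j·sin(-86.4°)) = 0.314 - j4.99 V
  V3 = 65.2·(cos(-45.0°) + j·sin(-45.0°)) = 46.1 - j46.1 V
Step 2 — Sum components: V_total = 46.42 - j90.39 V.
Step 3 — Convert to polar: |V_total| = 101.6 V, ∠V_total = -62.8°.

V_total = 101.6∠-62.8° V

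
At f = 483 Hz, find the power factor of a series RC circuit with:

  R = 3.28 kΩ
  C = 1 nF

Step 1 — Angular frequency: ω = 2π·f = 2π·483 = 3035 rad/s.
Step 2 — Component impedances:
  R: Z = R = 3280 Ω
  C: Z = 1/(jωC) = -j/(ω·C) = 0 - j3.295e+05 Ω
Step 3 — Series combination: Z_total = R + C = 3280 - j3.295e+05 Ω = 3.295e+05∠-89.4° Ω.
Step 4 — Power factor: PF = cos(φ) = Re(Z)/|Z| = 3280/3.295e+05 = 0.009954.
Step 5 — Type: Im(Z) = -3.295e+05 ⇒ leading (phase φ = -89.4°).

PF = 0.009954 (leading, φ = -89.4°)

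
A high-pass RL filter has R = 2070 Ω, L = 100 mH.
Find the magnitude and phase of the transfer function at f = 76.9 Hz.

Step 1 — Angular frequency: ω = 2π·76.9 = 483.2 rad/s.
Step 2 — Transfer function: H(jω) = jωL/(R + jωL).
Step 3 — Numerator jωL = j·48.32; denominator R + jωL = 2070 + j48.32.
Step 4 — H = 0.0005445 + j0.02333.
Step 5 — Magnitude: |H| = 0.02334 (-32.6 dB); phase: φ = 88.7°.

|H| = 0.02334 (-32.6 dB), φ = 88.7°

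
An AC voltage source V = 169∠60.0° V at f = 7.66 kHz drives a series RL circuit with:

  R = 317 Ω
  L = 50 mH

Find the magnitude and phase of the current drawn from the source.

Step 1 — Angular frequency: ω = 2π·f = 2π·7660 = 4.813e+04 rad/s.
Step 2 — Component impedances:
  R: Z = R = 317 Ω
  L: Z = jωL = j·4.813e+04·0.05 = 0 + j2406 Ω
Step 3 — Series combination: Z_total = R + L = 317 + j2406 Ω = 2427∠82.5° Ω.
Step 4 — Source phasor: V = 169∠60.0° V = 84.5 + j146.4 V.
Step 5 — Ohm's law: I = V / Z_total = (84.5 + j146.4) / (317 + j2406) = 0.06433 - j0.02664 A.
Step 6 — Convert to polar: |I| = 0.06963 A, ∠I = -22.5°.

I = 0.06963∠-22.5° A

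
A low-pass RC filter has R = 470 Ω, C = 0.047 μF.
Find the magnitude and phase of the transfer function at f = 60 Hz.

Step 1 — Angular frequency: ω = 2π·60 = 377 rad/s.
Step 2 — Transfer function: H(jω) = 1/(1 + jωRC).
Step 3 — Denominator: 1 + jωRC = 1 + j·377·470·4.7e-08 = 1 + j0.008328.
Step 4 — H = 0.9999 - j0.008327.
Step 5 — Magnitude: |H| = 1 (-0.0 dB); phase: φ = -0.5°.

|H| = 1 (-0.0 dB), φ = -0.5°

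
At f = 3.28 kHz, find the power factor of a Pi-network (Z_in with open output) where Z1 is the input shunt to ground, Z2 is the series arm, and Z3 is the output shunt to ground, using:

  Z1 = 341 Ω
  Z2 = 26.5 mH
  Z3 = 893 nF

Step 1 — Angular frequency: ω = 2π·f = 2π·3280 = 2.061e+04 rad/s.
Step 2 — Component impedances:
  Z1: Z = R = 341 Ω
  Z2: Z = jωL = j·2.061e+04·0.0265 = 0 + j546.1 Ω
  Z3: Z = 1/(jωC) = -j/(ω·C) = 0 - j54.34 Ω
Step 3 — With open output, the series arm Z2 and the output shunt Z3 appear in series to ground: Z2 + Z3 = 0 + j491.8 Ω.
Step 4 — Parallel with input shunt Z1: Z_in = Z1 || (Z2 + Z3) = 230.3 + j159.7 Ω = 280.2∠34.7° Ω.
Step 5 — Power factor: PF = cos(φ) = Re(Z)/|Z| = 230.29/280.23 = 0.8218.
Step 6 — Type: Im(Z) = 159.7 ⇒ lagging (phase φ = 34.7°).

PF = 0.8218 (lagging, φ = 34.7°)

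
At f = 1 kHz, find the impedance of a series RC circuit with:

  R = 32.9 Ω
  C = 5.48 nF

Step 1 — Angular frequency: ω = 2π·f = 2π·1000 = 6283 rad/s.
Step 2 — Component impedances:
  R: Z = R = 32.9 Ω
  C: Z = 1/(jωC) = -j/(ω·C) = 0 - j2.904e+04 Ω
Step 3 — Series combination: Z_total = R + C = 32.9 - j2.904e+04 Ω = 2.904e+04∠-89.9° Ω.

Z = 32.9 - j2.904e+04 Ω = 2.904e+04∠-89.9° Ω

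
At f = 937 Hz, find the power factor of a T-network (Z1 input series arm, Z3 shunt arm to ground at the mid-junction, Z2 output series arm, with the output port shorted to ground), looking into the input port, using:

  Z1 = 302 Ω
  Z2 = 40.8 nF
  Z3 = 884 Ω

Step 1 — Angular frequency: ω = 2π·f = 2π·937 = 5887 rad/s.
Step 2 — Component impedances:
  Z1: Z = R = 302 Ω
  Z2: Z = 1/(jωC) = -j/(ω·C) = 0 - j4163 Ω
  Z3: Z = R = 884 Ω
Step 3 — With the output port shorted to ground, the output series arm Z2 runs from the junction to ground; the shunt arm Z3 also runs from the junction to ground. They appear in parallel: Z3 || Z2 = 845.9 - j179.6 Ω.
Step 4 — Series with input arm Z1: Z_in = Z1 + (Z3 || Z2) = 1148 - j179.6 Ω = 1162∠-8.9° Ω.
Step 5 — Power factor: PF = cos(φ) = Re(Z)/|Z| = 1148/1162 = 0.988.
Step 6 — Type: Im(Z) = -179.6 ⇒ leading (phase φ = -8.9°).

PF = 0.988 (leading, φ = -8.9°)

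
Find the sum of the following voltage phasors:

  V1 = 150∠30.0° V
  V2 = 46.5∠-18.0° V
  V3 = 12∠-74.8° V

Step 1 — Convert each phasor to rectangular form:
  V1 = 150·(cos(30.0°) + j·sin(30.0°)) = 129.9 + j75 V
  V2 = 46.5·(cos(-18.0°) + j·sin(-18.0°)) = 44.22 - j14.37 V
  V3 = 12·(cos(-74.8°) + j·sin(-74.8°)) = 3.146 - j11.58 V
Step 2 — Sum components: V_total = 177.3 + j49.05 V.
Step 3 — Convert to polar: |V_total| = 183.9 V, ∠V_total = 15.5°.

V_total = 183.9∠15.5° V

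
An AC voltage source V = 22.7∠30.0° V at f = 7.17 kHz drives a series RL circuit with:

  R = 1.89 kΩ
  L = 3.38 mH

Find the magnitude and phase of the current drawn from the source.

Step 1 — Angular frequency: ω = 2π·f = 2π·7170 = 4.505e+04 rad/s.
Step 2 — Component impedances:
  R: Z = R = 1890 Ω
  L: Z = jωL = j·4.505e+04·0.00338 = 0 + j152.3 Ω
Step 3 — Series combination: Z_total = R + L = 1890 + j152.3 Ω = 1896∠4.6° Ω.
Step 4 — Source phasor: V = 22.7∠30.0° V = 19.66 + j11.35 V.
Step 5 — Ohm's law: I = V / Z_total = (19.66 + j11.35) / (1890 + j152.3) = 0.01082 + j0.005134 A.
Step 6 — Convert to polar: |I| = 0.01197 A, ∠I = 25.4°.

I = 0.01197∠25.4° A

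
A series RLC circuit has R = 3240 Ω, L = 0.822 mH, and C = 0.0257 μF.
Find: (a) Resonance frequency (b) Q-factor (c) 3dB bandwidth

Step 1 — Resonance: ω₀ = 1/√(LC) = 1/√(0.000822·2.57e-08) = 2.176e+05 rad/s.
Step 2 — f₀ = ω₀/(2π) = 3.463e+04 Hz.
Step 3 — Series Q: Q = ω₀L/R = 2.176e+05·0.000822/3240 = 0.0552.
Step 4 — Bandwidth: Δω = ω₀/Q = 3.942e+06 rad/s; BW = Δω/(2π) = 6.273e+05 Hz.

(a) f₀ = 3.463e+04 Hz  (b) Q = 0.0552  (c) BW = 6.273e+05 Hz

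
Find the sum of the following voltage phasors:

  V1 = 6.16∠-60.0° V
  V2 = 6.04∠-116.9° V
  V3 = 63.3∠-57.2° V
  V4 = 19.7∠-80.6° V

Step 1 — Convert each phasor to rectangular form:
  V1 = 6.16·(cos(-60.0°) + j·sin(-60.0°)) = 3.08 - j5.335 V
  V2 = 6.04·(cos(-116.9°) + j·sin(-116.9°)) = -2.733 - j5.386 V
  V3 = 63.3·(cos(-57.2°) + j·sin(-57.2°)) = 34.29 - j53.21 V
  V4 = 19.7·(cos(-80.6°) + j·sin(-80.6°)) = 3.218 - j19.44 V
Step 2 — Sum components: V_total = 37.85 - j83.36 V.
Step 3 — Convert to polar: |V_total| = 91.56 V, ∠V_total = -65.6°.

V_total = 91.56∠-65.6° V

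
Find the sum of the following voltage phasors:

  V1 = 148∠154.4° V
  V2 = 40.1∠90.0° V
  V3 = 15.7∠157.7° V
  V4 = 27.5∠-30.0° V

Step 1 — Convert each phasor to rectangular form:
  V1 = 148·(cos(154.4°) + j·sin(154.4°)) = -133.5 + j63.95 V
  V2 = 40.1·(cos(90.0°) + j·sin(90.0°)) = 0 + j40.1 V
  V3 = 15.7·(cos(157.7°) + j·sin(157.7°)) = -14.53 + j5.957 V
  V4 = 27.5·(cos(-30.0°) + j·sin(-30.0°)) = 23.82 - j13.75 V
Step 2 — Sum components: V_total = -124.2 + j96.26 V.
Step 3 — Convert to polar: |V_total| = 157.1 V, ∠V_total = 142.2°.

V_total = 157.1∠142.2° V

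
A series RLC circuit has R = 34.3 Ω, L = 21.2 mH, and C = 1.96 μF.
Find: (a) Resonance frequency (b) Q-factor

Step 1 — Resonance condition Im(Z)=0 gives ω₀ = 1/√(LC).
Step 2 — ω₀ = 1/√(0.0212·1.96e-06) = 4906 rad/s.
Step 3 — f₀ = ω₀/(2π) = 780.8 Hz.
Step 4 — Series Q: Q = ω₀L/R = 4906·0.0212/34.3 = 3.032.

(a) f₀ = 780.8 Hz  (b) Q = 3.032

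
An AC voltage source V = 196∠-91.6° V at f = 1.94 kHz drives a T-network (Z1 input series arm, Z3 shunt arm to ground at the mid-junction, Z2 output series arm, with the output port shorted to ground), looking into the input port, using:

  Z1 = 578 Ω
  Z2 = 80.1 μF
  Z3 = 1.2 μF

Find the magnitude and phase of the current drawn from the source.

Step 1 — Angular frequency: ω = 2π·f = 2π·1940 = 1.219e+04 rad/s.
Step 2 — Component impedances:
  Z1: Z = R = 578 Ω
  Z2: Z = 1/(jωC) = -j/(ω·C) = 0 - j1.024 Ω
  Z3: Z = 1/(jωC) = -j/(ω·C) = 0 - j68.37 Ω
Step 3 — With the output port shorted to ground, the output series arm Z2 runs from the junction to ground; the shunt arm Z3 also runs from the junction to ground. They appear in parallel: Z3 || Z2 = 0 - j1.009 Ω.
Step 4 — Series with input arm Z1: Z_in = Z1 + (Z3 || Z2) = 578 - j1.009 Ω = 578∠-0.1° Ω.
Step 5 — Source phasor: V = 196∠-91.6° V = -5.473 - j195.9 V.
Step 6 — Ohm's law: I = V / Z_total = (-5.473 - j195.9) / (578 - j1.009) = -0.008876 - j0.339 A.
Step 7 — Convert to polar: |I| = 0.3391 A, ∠I = -91.5°.

I = 0.3391∠-91.5° A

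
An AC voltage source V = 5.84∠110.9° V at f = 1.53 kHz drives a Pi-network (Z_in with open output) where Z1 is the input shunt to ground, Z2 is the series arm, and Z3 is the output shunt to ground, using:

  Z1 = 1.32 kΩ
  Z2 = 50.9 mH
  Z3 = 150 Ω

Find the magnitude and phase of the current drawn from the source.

Step 1 — Angular frequency: ω = 2π·f = 2π·1530 = 9613 rad/s.
Step 2 — Component impedances:
  Z1: Z = R = 1320 Ω
  Z2: Z = jωL = j·9613·0.0509 = 0 + j489.3 Ω
  Z3: Z = R = 150 Ω
Step 3 — With open output, the series arm Z2 and the output shunt Z3 appear in series to ground: Z2 + Z3 = 150 + j489.3 Ω.
Step 4 — Parallel with input shunt Z1: Z_in = Z1 || (Z2 + Z3) = 252.9 + j355.2 Ω = 436∠54.5° Ω.
Step 5 — Source phasor: V = 5.84∠110.9° V = -2.083 + j5.456 V.
Step 6 — Ohm's law: I = V / Z_total = (-2.083 + j5.456) / (252.9 + j355.2) = 0.007421 + j0.01115 A.
Step 7 — Convert to polar: |I| = 0.01339 A, ∠I = 56.4°.

I = 0.01339∠56.4° A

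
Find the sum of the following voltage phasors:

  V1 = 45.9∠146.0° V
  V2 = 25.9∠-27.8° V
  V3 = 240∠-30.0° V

Step 1 — Convert each phasor to rectangular form:
  V1 = 45.9·(cos(146.0°) + j·sin(146.0°)) = -38.05 + j25.67 V
  V2 = 25.9·(cos(-27.8°) + j·sin(-27.8°)) = 22.91 - j12.08 V
  V3 = 240·(cos(-30.0°) + j·sin(-30.0°)) = 207.8 - j120 V
Step 2 — Sum components: V_total = 192.7 - j106.4 V.
Step 3 — Convert to polar: |V_total| = 220.1 V, ∠V_total = -28.9°.

V_total = 220.1∠-28.9° V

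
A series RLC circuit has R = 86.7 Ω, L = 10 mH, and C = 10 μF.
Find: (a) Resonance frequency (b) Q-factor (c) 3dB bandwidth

Step 1 — Resonance: ω₀ = 1/√(LC) = 1/√(0.01·1e-05) = 3162 rad/s.
Step 2 — f₀ = ω₀/(2π) = 503.3 Hz.
Step 3 — Series Q: Q = ω₀L/R = 3162·0.01/86.7 = 0.3647.
Step 4 — Bandwidth: Δω = ω₀/Q = 8670 rad/s; BW = Δω/(2π) = 1380 Hz.

(a) f₀ = 503.3 Hz  (b) Q = 0.3647  (c) BW = 1380 Hz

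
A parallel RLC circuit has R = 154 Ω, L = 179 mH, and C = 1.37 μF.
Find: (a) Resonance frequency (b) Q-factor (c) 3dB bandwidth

Step 1 — Resonance: ω₀ = 1/√(LC) = 1/√(0.179·1.37e-06) = 2019 rad/s.
Step 2 — f₀ = ω₀/(2π) = 321.4 Hz.
Step 3 — Parallel Q: Q = R/(ω₀L) = 154/(2019·0.179) = 0.426.
Step 4 — Bandwidth: Δω = ω₀/Q = 4740 rad/s; BW = Δω/(2π) = 754.4 Hz.

(a) f₀ = 321.4 Hz  (b) Q = 0.426  (c) BW = 754.4 Hz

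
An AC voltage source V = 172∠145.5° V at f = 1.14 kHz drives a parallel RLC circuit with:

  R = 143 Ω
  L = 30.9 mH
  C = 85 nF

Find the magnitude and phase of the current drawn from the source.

Step 1 — Angular frequency: ω = 2π·f = 2π·1140 = 7163 rad/s.
Step 2 — Component impedances:
  R: Z = R = 143 Ω
  L: Z = jωL = j·7163·0.0309 = 0 + j221.3 Ω
  C: Z = 1/(jωC) = -j/(ω·C) = 0 - j1642 Ω
Step 3 — Parallel combination: 1/Z_total = 1/R + 1/L + 1/C; Z_total = 109 + j60.91 Ω = 124.8∠29.2° Ω.
Step 4 — Source phasor: V = 172∠145.5° V = -141.7 + j97.42 V.
Step 5 — Ohm's law: I = V / Z_total = (-141.7 + j97.42) / (109 + j60.91) = -0.6104 + j1.235 A.
Step 6 — Convert to polar: |I| = 1.378 A, ∠I = 116.3°.

I = 1.378∠116.3° A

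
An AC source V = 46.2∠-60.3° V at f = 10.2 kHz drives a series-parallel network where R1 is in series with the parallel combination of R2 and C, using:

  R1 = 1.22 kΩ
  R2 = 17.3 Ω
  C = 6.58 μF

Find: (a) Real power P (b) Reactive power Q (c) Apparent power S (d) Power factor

Step 1 — Angular frequency: ω = 2π·f = 2π·1.02e+04 = 6.409e+04 rad/s.
Step 2 — Component impedances:
  R1: Z = R = 1220 Ω
  R2: Z = R = 17.3 Ω
  C: Z = 1/(jωC) = -j/(ω·C) = 0 - j2.371 Ω
Step 3 — Parallel branch: R2 || C = 1/(1/R2 + 1/C) = 0.319 - j2.328 Ω.
Step 4 — Series with R1: Z_total = R1 + (R2 || C) = 1220 - j2.328 Ω = 1220∠-0.1° Ω.
Step 5 — Source phasor: V = 46.2∠-60.3° V = 22.89 - j40.13 V.
Step 6 — Current: I = V / Z = 0.01882 - j0.03285 A = 0.03786∠-60.2° A.
Step 7 — Complex power: S = V·I* = 1.749 - j0.003336 VA.
Step 8 — Real power: P = Re(S) = 1.749 W.
Step 9 — Reactive power: Q = Im(S) = -0.003336 VAR.
Step 10 — Apparent power: |S| = 1.749 VA.
Step 11 — Power factor: PF = P/|S| = 1 (leading).

(a) P = 1.749 W  (b) Q = -0.003336 VAR  (c) S = 1.749 VA  (d) PF = 1 (leading)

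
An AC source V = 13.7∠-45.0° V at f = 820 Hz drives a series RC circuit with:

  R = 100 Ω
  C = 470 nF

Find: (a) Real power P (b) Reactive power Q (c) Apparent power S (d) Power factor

Step 1 — Angular frequency: ω = 2π·f = 2π·820 = 5152 rad/s.
Step 2 — Component impedances:
  R: Z = R = 100 Ω
  C: Z = 1/(jωC) = -j/(ω·C) = 0 - j413 Ω
Step 3 — Series combination: Z_total = R + C = 100 - j413 Ω = 424.9∠-76.4° Ω.
Step 4 — Source phasor: V = 13.7∠-45.0° V = 9.687 - j9.687 V.
Step 5 — Current: I = V / Z = 0.02752 + j0.01679 A = 0.03224∠31.4° A.
Step 6 — Complex power: S = V·I* = 0.104 - j0.4293 VA.
Step 7 — Real power: P = Re(S) = 0.104 W.
Step 8 — Reactive power: Q = Im(S) = -0.4293 VAR.
Step 9 — Apparent power: |S| = 0.4417 VA.
Step 10 — Power factor: PF = P/|S| = 0.2354 (leading).

(a) P = 0.104 W  (b) Q = -0.4293 VAR  (c) S = 0.4417 VA  (d) PF = 0.2354 (leading)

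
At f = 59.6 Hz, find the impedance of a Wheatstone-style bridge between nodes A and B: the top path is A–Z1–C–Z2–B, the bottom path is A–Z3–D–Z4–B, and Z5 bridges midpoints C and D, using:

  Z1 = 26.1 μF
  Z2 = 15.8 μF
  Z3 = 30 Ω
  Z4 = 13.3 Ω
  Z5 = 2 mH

Step 1 — Angular frequency: ω = 2π·f = 2π·59.6 = 374.5 rad/s.
Step 2 — Component impedances:
  Z1: Z = 1/(jωC) = -j/(ω·C) = 0 - j102.3 Ω
  Z2: Z = 1/(jωC) = -j/(ω·C) = 0 - j169 Ω
  Z3: Z = R = 30 Ω
  Z4: Z = R = 13.3 Ω
  Z5: Z = jωL = j·374.5·0.002 = 0 + j0.749 Ω
Step 3 — Bridge requires nodal analysis (the Z5 bridge couples midpoints C and D, so the two paths cannot be reduced to a simple series/parallel combination). Setting node B to ground and injecting 1 A at node A, the 3-node admittance system at A, C, D solves to V_A = Z_AB = 40.82 - j9.164 Ω = 41.84∠-12.7° Ω.

Z = 40.82 - j9.164 Ω = 41.84∠-12.7° Ω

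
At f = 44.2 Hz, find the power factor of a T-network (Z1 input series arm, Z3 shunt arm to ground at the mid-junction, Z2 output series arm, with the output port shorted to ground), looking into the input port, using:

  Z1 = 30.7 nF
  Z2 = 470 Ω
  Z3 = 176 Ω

Step 1 — Angular frequency: ω = 2π·f = 2π·44.2 = 277.7 rad/s.
Step 2 — Component impedances:
  Z1: Z = 1/(jωC) = -j/(ω·C) = 0 - j1.173e+05 Ω
  Z2: Z = R = 470 Ω
  Z3: Z = R = 176 Ω
Step 3 — With the output port shorted to ground, the output series arm Z2 runs from the junction to ground; the shunt arm Z3 also runs from the junction to ground. They appear in parallel: Z3 || Z2 = 128 Ω.
Step 4 — Series with input arm Z1: Z_in = Z1 + (Z3 || Z2) = 128 - j1.173e+05 Ω = 1.173e+05∠-89.9° Ω.
Step 5 — Power factor: PF = cos(φ) = Re(Z)/|Z| = 128.05/1.1729e+05 = 0.001092.
Step 6 — Type: Im(Z) = -1.173e+05 ⇒ leading (phase φ = -89.9°).

PF = 0.001092 (leading, φ = -89.9°)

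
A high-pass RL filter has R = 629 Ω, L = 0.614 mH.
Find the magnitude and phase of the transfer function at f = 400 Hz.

Step 1 — Angular frequency: ω = 2π·400 = 2513 rad/s.
Step 2 — Transfer function: H(jω) = jωL/(R + jωL).
Step 3 — Numerator jωL = j·1.543; denominator R + jωL = 629 + j1.543.
Step 4 — H = 6.019e-06 + j0.002453.
Step 5 — Magnitude: |H| = 0.002453 (-52.2 dB); phase: φ = 89.9°.

|H| = 0.002453 (-52.2 dB), φ = 89.9°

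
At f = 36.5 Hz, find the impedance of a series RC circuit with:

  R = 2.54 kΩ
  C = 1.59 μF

Step 1 — Angular frequency: ω = 2π·f = 2π·36.5 = 229.3 rad/s.
Step 2 — Component impedances:
  R: Z = R = 2540 Ω
  C: Z = 1/(jωC) = -j/(ω·C) = 0 - j2742 Ω
Step 3 — Series combination: Z_total = R + C = 2540 - j2742 Ω = 3738∠-47.2° Ω.

Z = 2540 - j2742 Ω = 3738∠-47.2° Ω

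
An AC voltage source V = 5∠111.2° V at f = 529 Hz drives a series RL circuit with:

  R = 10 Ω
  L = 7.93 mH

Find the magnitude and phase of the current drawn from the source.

Step 1 — Angular frequency: ω = 2π·f = 2π·529 = 3324 rad/s.
Step 2 — Component impedances:
  R: Z = R = 10 Ω
  L: Z = jωL = j·3324·0.00793 = 0 + j26.36 Ω
Step 3 — Series combination: Z_total = R + L = 10 + j26.36 Ω = 28.19∠69.2° Ω.
Step 4 — Source phasor: V = 5∠111.2° V = -1.808 + j4.662 V.
Step 5 — Ohm's law: I = V / Z_total = (-1.808 + j4.662) / (10 + j26.36) = 0.1319 + j0.1186 A.
Step 6 — Convert to polar: |I| = 0.1774 A, ∠I = 42.0°.

I = 0.1774∠42.0° A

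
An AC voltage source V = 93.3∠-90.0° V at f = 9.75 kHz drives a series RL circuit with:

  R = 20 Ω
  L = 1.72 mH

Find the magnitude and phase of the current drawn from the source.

Step 1 — Angular frequency: ω = 2π·f = 2π·9750 = 6.126e+04 rad/s.
Step 2 — Component impedances:
  R: Z = R = 20 Ω
  L: Z = jωL = j·6.126e+04·0.00172 = 0 + j105.4 Ω
Step 3 — Series combination: Z_total = R + L = 20 + j105.4 Ω = 107.3∠79.3° Ω.
Step 4 — Source phasor: V = 93.3∠-90.0° V = 0 - j93.3 V.
Step 5 — Ohm's law: I = V / Z_total = (0 - j93.3) / (20 + j105.4) = -0.8547 - j0.1622 A.
Step 6 — Convert to polar: |I| = 0.8699 A, ∠I = -169.3°.

I = 0.8699∠-169.3° A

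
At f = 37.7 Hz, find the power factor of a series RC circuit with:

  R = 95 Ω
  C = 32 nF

Step 1 — Angular frequency: ω = 2π·f = 2π·37.7 = 236.9 rad/s.
Step 2 — Component impedances:
  R: Z = R = 95 Ω
  C: Z = 1/(jωC) = -j/(ω·C) = 0 - j1.319e+05 Ω
Step 3 — Series combination: Z_total = R + C = 95 - j1.319e+05 Ω = 1.319e+05∠-90.0° Ω.
Step 4 — Power factor: PF = cos(φ) = Re(Z)/|Z| = 95/1.3193e+05 = 0.0007201.
Step 5 — Type: Im(Z) = -1.319e+05 ⇒ leading (phase φ = -90.0°).

PF = 0.0007201 (leading, φ = -90.0°)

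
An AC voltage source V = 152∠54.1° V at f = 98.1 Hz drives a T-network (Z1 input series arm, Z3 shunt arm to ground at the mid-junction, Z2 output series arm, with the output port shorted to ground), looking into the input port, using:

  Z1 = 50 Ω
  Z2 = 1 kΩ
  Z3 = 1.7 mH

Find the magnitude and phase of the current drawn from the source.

Step 1 — Angular frequency: ω = 2π·f = 2π·98.1 = 616.4 rad/s.
Step 2 — Component impedances:
  Z1: Z = R = 50 Ω
  Z2: Z = R = 1000 Ω
  Z3: Z = jωL = j·616.4·0.0017 = 0 + j1.048 Ω
Step 3 — With the output port shorted to ground, the output series arm Z2 runs from the junction to ground; the shunt arm Z3 also runs from the junction to ground. They appear in parallel: Z3 || Z2 = 0.001098 + j1.048 Ω.
Step 4 — Series with input arm Z1: Z_in = Z1 + (Z3 || Z2) = 50 + j1.048 Ω = 50.01∠1.2° Ω.
Step 5 — Source phasor: V = 152∠54.1° V = 89.13 + j123.1 V.
Step 6 — Ohm's law: I = V / Z_total = (89.13 + j123.1) / (50 + j1.048) = 1.833 + j2.424 A.
Step 7 — Convert to polar: |I| = 3.039 A, ∠I = 52.9°.

I = 3.039∠52.9° A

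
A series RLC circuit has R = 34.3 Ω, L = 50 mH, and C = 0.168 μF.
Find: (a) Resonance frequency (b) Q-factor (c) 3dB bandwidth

Step 1 — Resonance condition Im(Z)=0 gives ω₀ = 1/√(LC).
Step 2 — ω₀ = 1/√(0.05·1.68e-07) = 1.091e+04 rad/s.
Step 3 — f₀ = ω₀/(2π) = 1737 Hz.
Step 4 — Series Q: Q = ω₀L/R = 1.091e+04·0.05/34.3 = 15.91.
Step 5 — 3dB bandwidth: Δω = ω₀/Q = 686 rad/s; BW = Δω/(2π) = 109.2 Hz.

(a) f₀ = 1737 Hz  (b) Q = 15.91  (c) BW = 109.2 Hz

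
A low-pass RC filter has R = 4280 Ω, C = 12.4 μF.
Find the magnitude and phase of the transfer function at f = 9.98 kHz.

Step 1 — Angular frequency: ω = 2π·9980 = 6.271e+04 rad/s.
Step 2 — Transfer function: H(jω) = 1/(1 + jωRC).
Step 3 — Denominator: 1 + jωRC = 1 + j·6.271e+04·4280·1.24e-05 = 1 + j3328.
Step 4 — H = 9.029e-08 - j0.0003005.
Step 5 — Magnitude: |H| = 0.0003005 (-70.4 dB); phase: φ = -90.0°.

|H| = 0.0003005 (-70.4 dB), φ = -90.0°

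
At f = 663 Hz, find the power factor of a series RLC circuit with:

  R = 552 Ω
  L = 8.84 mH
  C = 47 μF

Step 1 — Angular frequency: ω = 2π·f = 2π·663 = 4166 rad/s.
Step 2 — Component impedances:
  R: Z = R = 552 Ω
  L: Z = jωL = j·4166·0.00884 = 0 + j36.83 Ω
  C: Z = 1/(jωC) = -j/(ω·C) = 0 - j5.108 Ω
Step 3 — Series combination: Z_total = R + L + C = 552 + j31.72 Ω = 552.9∠3.3° Ω.
Step 4 — Power factor: PF = cos(φ) = Re(Z)/|Z| = 552/552.9 = 0.9984.
Step 5 — Type: Im(Z) = 31.72 ⇒ lagging (phase φ = 3.3°).

PF = 0.9984 (lagging, φ = 3.3°)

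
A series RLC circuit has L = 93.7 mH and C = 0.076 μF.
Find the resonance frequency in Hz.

Step 1 — Resonance condition Im(Z)=0 gives ω₀ = 1/√(LC).
Step 2 — ω₀ = 1/√(0.0937·7.6e-08) = 1.185e+04 rad/s.
Step 3 — f₀ = ω₀/(2π) = 1886 Hz.

f₀ = 1886 Hz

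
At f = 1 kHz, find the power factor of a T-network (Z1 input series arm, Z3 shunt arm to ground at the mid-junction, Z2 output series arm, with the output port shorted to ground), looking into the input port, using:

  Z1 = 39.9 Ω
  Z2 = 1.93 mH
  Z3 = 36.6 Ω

Step 1 — Angular frequency: ω = 2π·f = 2π·1000 = 6283 rad/s.
Step 2 — Component impedances:
  Z1: Z = R = 39.9 Ω
  Z2: Z = jωL = j·6283·0.00193 = 0 + j12.13 Ω
  Z3: Z = R = 36.6 Ω
Step 3 — With the output port shorted to ground, the output series arm Z2 runs from the junction to ground; the shunt arm Z3 also runs from the junction to ground. They appear in parallel: Z3 || Z2 = 3.62 + j10.93 Ω.
Step 4 — Series with input arm Z1: Z_in = Z1 + (Z3 || Z2) = 43.52 + j10.93 Ω = 44.87∠14.1° Ω.
Step 5 — Power factor: PF = cos(φ) = Re(Z)/|Z| = 43.52/44.87 = 0.9699.
Step 6 — Type: Im(Z) = 10.93 ⇒ lagging (phase φ = 14.1°).

PF = 0.9699 (lagging, φ = 14.1°)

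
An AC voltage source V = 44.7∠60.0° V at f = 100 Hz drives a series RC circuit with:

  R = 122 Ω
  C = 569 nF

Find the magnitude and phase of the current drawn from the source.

Step 1 — Angular frequency: ω = 2π·f = 2π·100 = 628.3 rad/s.
Step 2 — Component impedances:
  R: Z = R = 122 Ω
  C: Z = 1/(jωC) = -j/(ω·C) = 0 - j2797 Ω
Step 3 — Series combination: Z_total = R + C = 122 - j2797 Ω = 2800∠-87.5° Ω.
Step 4 — Source phasor: V = 44.7∠60.0° V = 22.35 + j38.71 V.
Step 5 — Ohm's law: I = V / Z_total = (22.35 + j38.71) / (122 - j2797) = -0.01347 + j0.008578 A.
Step 6 — Convert to polar: |I| = 0.01597 A, ∠I = 147.5°.

I = 0.01597∠147.5° A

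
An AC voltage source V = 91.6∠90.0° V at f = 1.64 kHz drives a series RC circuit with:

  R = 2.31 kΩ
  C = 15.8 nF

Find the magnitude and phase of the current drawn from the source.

Step 1 — Angular frequency: ω = 2π·f = 2π·1640 = 1.03e+04 rad/s.
Step 2 — Component impedances:
  R: Z = R = 2310 Ω
  C: Z = 1/(jωC) = -j/(ω·C) = 0 - j6142 Ω
Step 3 — Series combination: Z_total = R + C = 2310 - j6142 Ω = 6562∠-69.4° Ω.
Step 4 — Source phasor: V = 91.6∠90.0° V = 0 + j91.6 V.
Step 5 — Ohm's law: I = V / Z_total = (0 + j91.6) / (2310 - j6142) = -0.01307 + j0.004914 A.
Step 6 — Convert to polar: |I| = 0.01396 A, ∠I = 159.4°.

I = 0.01396∠159.4° A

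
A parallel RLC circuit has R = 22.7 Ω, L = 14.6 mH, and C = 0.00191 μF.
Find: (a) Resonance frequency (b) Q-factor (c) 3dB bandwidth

Step 1 — Resonance: ω₀ = 1/√(LC) = 1/√(0.0146·1.91e-09) = 1.894e+05 rad/s.
Step 2 — f₀ = ω₀/(2π) = 3.014e+04 Hz.
Step 3 — Parallel Q: Q = R/(ω₀L) = 22.7/(1.894e+05·0.0146) = 0.00821.
Step 4 — Bandwidth: Δω = ω₀/Q = 2.306e+07 rad/s; BW = Δω/(2π) = 3.671e+06 Hz.

(a) f₀ = 3.014e+04 Hz  (b) Q = 0.00821  (c) BW = 3.671e+06 Hz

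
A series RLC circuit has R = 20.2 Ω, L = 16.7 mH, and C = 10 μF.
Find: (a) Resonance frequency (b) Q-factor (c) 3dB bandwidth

Step 1 — Resonance condition Im(Z)=0 gives ω₀ = 1/√(LC).
Step 2 — ω₀ = 1/√(0.0167·1e-05) = 2447 rad/s.
Step 3 — f₀ = ω₀/(2π) = 389.5 Hz.
Step 4 — Series Q: Q = ω₀L/R = 2447·0.0167/20.2 = 2.023.
Step 5 — 3dB bandwidth: Δω = ω₀/Q = 1210 rad/s; BW = Δω/(2π) = 192.5 Hz.

(a) f₀ = 389.5 Hz  (b) Q = 2.023  (c) BW = 192.5 Hz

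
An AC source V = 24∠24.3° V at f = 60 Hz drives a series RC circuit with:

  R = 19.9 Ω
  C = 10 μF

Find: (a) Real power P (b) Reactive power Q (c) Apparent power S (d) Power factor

Step 1 — Angular frequency: ω = 2π·f = 2π·60 = 377 rad/s.
Step 2 — Component impedances:
  R: Z = R = 19.9 Ω
  C: Z = 1/(jωC) = -j/(ω·C) = 0 - j265.3 Ω
Step 3 — Series combination: Z_total = R + C = 19.9 - j265.3 Ω = 266∠-85.7° Ω.
Step 4 — Source phasor: V = 24∠24.3° V = 21.87 + j9.876 V.
Step 5 — Current: I = V / Z = -0.03087 + j0.08478 A = 0.09022∠110.0° A.
Step 6 — Complex power: S = V·I* = 0.162 - j2.159 VA.
Step 7 — Real power: P = Re(S) = 0.162 W.
Step 8 — Reactive power: Q = Im(S) = -2.159 VAR.
Step 9 — Apparent power: |S| = 2.165 VA.
Step 10 — Power factor: PF = P/|S| = 0.07481 (leading).

(a) P = 0.162 W  (b) Q = -2.159 VAR  (c) S = 2.165 VA  (d) PF = 0.07481 (leading)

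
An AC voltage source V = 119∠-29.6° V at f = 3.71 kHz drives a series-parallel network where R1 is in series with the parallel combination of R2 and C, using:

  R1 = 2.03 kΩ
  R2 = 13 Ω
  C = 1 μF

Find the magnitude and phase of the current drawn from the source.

Step 1 — Angular frequency: ω = 2π·f = 2π·3710 = 2.331e+04 rad/s.
Step 2 — Component impedances:
  R1: Z = R = 2030 Ω
  R2: Z = R = 13 Ω
  C: Z = 1/(jωC) = -j/(ω·C) = 0 - j42.9 Ω
Step 3 — Parallel branch: R2 || C = 1/(1/R2 + 1/C) = 11.91 - j3.608 Ω.
Step 4 — Series with R1: Z_total = R1 + (R2 || C) = 2042 - j3.608 Ω = 2042∠-0.1° Ω.
Step 5 — Source phasor: V = 119∠-29.6° V = 103.5 - j58.78 V.
Step 6 — Ohm's law: I = V / Z_total = (103.5 - j58.78) / (2042 - j3.608) = 0.05072 - j0.0287 A.
Step 7 — Convert to polar: |I| = 0.05828 A, ∠I = -29.5°.

I = 0.05828∠-29.5° A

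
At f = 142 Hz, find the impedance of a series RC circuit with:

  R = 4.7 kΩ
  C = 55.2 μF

Step 1 — Angular frequency: ω = 2π·f = 2π·142 = 892.2 rad/s.
Step 2 — Component impedances:
  R: Z = R = 4700 Ω
  C: Z = 1/(jωC) = -j/(ω·C) = 0 - j20.3 Ω
Step 3 — Series combination: Z_total = R + C = 4700 - j20.3 Ω = 4700∠-0.2° Ω.

Z = 4700 - j20.3 Ω = 4700∠-0.2° Ω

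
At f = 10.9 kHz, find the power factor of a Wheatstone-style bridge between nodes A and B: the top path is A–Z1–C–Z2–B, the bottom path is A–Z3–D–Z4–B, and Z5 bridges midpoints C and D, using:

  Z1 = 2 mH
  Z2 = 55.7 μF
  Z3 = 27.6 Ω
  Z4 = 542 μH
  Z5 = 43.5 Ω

Step 1 — Angular frequency: ω = 2π·f = 2π·1.09e+04 = 6.849e+04 rad/s.
Step 2 — Component impedances:
  Z1: Z = jωL = j·6.849e+04·0.002 = 0 + j137 Ω
  Z2: Z = 1/(jωC) = -j/(ω·C) = 0 - j0.2621 Ω
  Z3: Z = R = 27.6 Ω
  Z4: Z = jωL = j·6.849e+04·0.000542 = 0 + j37.12 Ω
  Z5: Z = R = 43.5 Ω
Step 3 — Bridge requires nodal analysis (the Z5 bridge couples midpoints C and D, so the two paths cannot be reduced to a simple series/parallel combination). Setting node B to ground and injecting 1 A at node A, the 3-node admittance system at A, C, D solves to V_A = Z_AB = 31.72 + j27.72 Ω = 42.12∠41.1° Ω.
Step 4 — Power factor: PF = cos(φ) = Re(Z)/|Z| = 31.719/42.122 = 0.753.
Step 5 — Type: Im(Z) = 27.72 ⇒ lagging (phase φ = 41.1°).

PF = 0.753 (lagging, φ = 41.1°)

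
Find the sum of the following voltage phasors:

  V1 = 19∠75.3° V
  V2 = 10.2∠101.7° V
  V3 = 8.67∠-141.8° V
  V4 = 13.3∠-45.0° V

Step 1 — Convert each phasor to rectangular form:
  V1 = 19·(cos(75.3°) + j·sin(75.3°)) = 4.821 + j18.38 V
  V2 = 10.2·(cos(101.7°) + j·sin(101.7°)) = -2.068 + j9.988 V
  V3 = 8.67·(cos(-141.8°) + j·sin(-141.8°)) = -6.813 - j5.362 V
  V4 = 13.3·(cos(-45.0°) + j·sin(-45.0°)) = 9.405 - j9.405 V
Step 2 — Sum components: V_total = 5.344 + j13.6 V.
Step 3 — Convert to polar: |V_total| = 14.61 V, ∠V_total = 68.5°.

V_total = 14.61∠68.5° V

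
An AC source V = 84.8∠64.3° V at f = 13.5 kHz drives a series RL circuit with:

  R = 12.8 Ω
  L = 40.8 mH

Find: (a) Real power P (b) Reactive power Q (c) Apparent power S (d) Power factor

Step 1 — Angular frequency: ω = 2π·f = 2π·1.35e+04 = 8.482e+04 rad/s.
Step 2 — Component impedances:
  R: Z = R = 12.8 Ω
  L: Z = jωL = j·8.482e+04·0.0408 = 0 + j3461 Ω
Step 3 — Series combination: Z_total = R + L = 12.8 + j3461 Ω = 3461∠89.8° Ω.
Step 4 — Source phasor: V = 84.8∠64.3° V = 36.77 + j76.41 V.
Step 5 — Current: I = V / Z = 0.02212 - j0.01054 A = 0.0245∠-25.5° A.
Step 6 — Complex power: S = V·I* = 0.007685 + j2.078 VA.
Step 7 — Real power: P = Re(S) = 0.007685 W.
Step 8 — Reactive power: Q = Im(S) = 2.078 VAR.
Step 9 — Apparent power: |S| = 2.078 VA.
Step 10 — Power factor: PF = P/|S| = 0.003699 (lagging).

(a) P = 0.007685 W  (b) Q = 2.078 VAR  (c) S = 2.078 VA  (d) PF = 0.003699 (lagging)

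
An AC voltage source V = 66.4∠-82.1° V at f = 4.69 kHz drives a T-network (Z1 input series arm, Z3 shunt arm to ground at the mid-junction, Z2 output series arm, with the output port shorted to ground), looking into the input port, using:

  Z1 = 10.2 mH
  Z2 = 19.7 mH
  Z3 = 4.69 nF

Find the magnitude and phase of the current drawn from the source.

Step 1 — Angular frequency: ω = 2π·f = 2π·4690 = 2.947e+04 rad/s.
Step 2 — Component impedances:
  Z1: Z = jωL = j·2.947e+04·0.0102 = 0 + j300.6 Ω
  Z2: Z = jωL = j·2.947e+04·0.0197 = 0 + j580.5 Ω
  Z3: Z = 1/(jωC) = -j/(ω·C) = 0 - j7236 Ω
Step 3 — With the output port shorted to ground, the output series arm Z2 runs from the junction to ground; the shunt arm Z3 also runs from the junction to ground. They appear in parallel: Z3 || Z2 = 0 + j631.2 Ω.
Step 4 — Series with input arm Z1: Z_in = Z1 + (Z3 || Z2) = 0 + j931.7 Ω = 931.7∠90.0° Ω.
Step 5 — Source phasor: V = 66.4∠-82.1° V = 9.126 - j65.77 V.
Step 6 — Ohm's law: I = V / Z_total = (9.126 - j65.77) / (0 + j931.7) = -0.07059 - j0.009795 A.
Step 7 — Convert to polar: |I| = 0.07126 A, ∠I = -172.1°.

I = 0.07126∠-172.1° A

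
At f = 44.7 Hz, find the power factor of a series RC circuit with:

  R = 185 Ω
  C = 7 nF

Step 1 — Angular frequency: ω = 2π·f = 2π·44.7 = 280.9 rad/s.
Step 2 — Component impedances:
  R: Z = R = 185 Ω
  C: Z = 1/(jωC) = -j/(ω·C) = 0 - j5.086e+05 Ω
Step 3 — Series combination: Z_total = R + C = 185 - j5.086e+05 Ω = 5.086e+05∠-90.0° Ω.
Step 4 — Power factor: PF = cos(φ) = Re(Z)/|Z| = 185/5.086e+05 = 0.0003637.
Step 5 — Type: Im(Z) = -5.086e+05 ⇒ leading (phase φ = -90.0°).

PF = 0.0003637 (leading, φ = -90.0°)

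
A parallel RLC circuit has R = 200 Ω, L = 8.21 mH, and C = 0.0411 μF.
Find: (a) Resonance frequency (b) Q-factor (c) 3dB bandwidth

Step 1 — Resonance: ω₀ = 1/√(LC) = 1/√(0.00821·4.11e-08) = 5.444e+04 rad/s.
Step 2 — f₀ = ω₀/(2π) = 8664 Hz.
Step 3 — Parallel Q: Q = R/(ω₀L) = 200/(5.444e+04·0.00821) = 0.4475.
Step 4 — Bandwidth: Δω = ω₀/Q = 1.217e+05 rad/s; BW = Δω/(2π) = 1.936e+04 Hz.

(a) f₀ = 8664 Hz  (b) Q = 0.4475  (c) BW = 1.936e+04 Hz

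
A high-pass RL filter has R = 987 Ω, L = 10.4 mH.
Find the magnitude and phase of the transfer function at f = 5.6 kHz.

Step 1 — Angular frequency: ω = 2π·5600 = 3.519e+04 rad/s.
Step 2 — Transfer function: H(jω) = jωL/(R + jωL).
Step 3 — Numerator jωL = j·365.9; denominator R + jωL = 987 + j365.9.
Step 4 — H = 0.1208 + j0.3259.
Step 5 — Magnitude: |H| = 0.3476 (-9.2 dB); phase: φ = 69.7°.

|H| = 0.3476 (-9.2 dB), φ = 69.7°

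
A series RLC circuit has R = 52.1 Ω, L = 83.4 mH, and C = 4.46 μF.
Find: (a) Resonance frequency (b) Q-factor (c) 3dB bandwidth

Step 1 — Resonance: ω₀ = 1/√(LC) = 1/√(0.0834·4.46e-06) = 1640 rad/s.
Step 2 — f₀ = ω₀/(2π) = 261 Hz.
Step 3 — Series Q: Q = ω₀L/R = 1640·0.0834/52.1 = 2.625.
Step 4 — Bandwidth: Δω = ω₀/Q = 624.7 rad/s; BW = Δω/(2π) = 99.42 Hz.

(a) f₀ = 261 Hz  (b) Q = 2.625  (c) BW = 99.42 Hz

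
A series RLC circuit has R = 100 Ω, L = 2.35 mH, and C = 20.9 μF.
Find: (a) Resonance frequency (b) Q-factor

Step 1 — Resonance condition Im(Z)=0 gives ω₀ = 1/√(LC).
Step 2 — ω₀ = 1/√(0.00235·2.09e-05) = 4512 rad/s.
Step 3 — f₀ = ω₀/(2π) = 718.1 Hz.
Step 4 — Series Q: Q = ω₀L/R = 4512·0.00235/100 = 0.106.

(a) f₀ = 718.1 Hz  (b) Q = 0.106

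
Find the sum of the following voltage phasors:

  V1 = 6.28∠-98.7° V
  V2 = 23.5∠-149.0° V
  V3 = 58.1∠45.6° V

Step 1 — Convert each phasor to rectangular form:
  V1 = 6.28·(cos(-98.7°) + j·sin(-98.7°)) = -0.9499 - j6.208 V
  V2 = 23.5·(cos(-149.0°) + j·sin(-149.0°)) = -20.14 - j12.1 V
  V3 = 58.1·(cos(45.6°) + j·sin(45.6°)) = 40.65 + j41.51 V
Step 2 — Sum components: V_total = 19.56 + j23.2 V.
Step 3 — Convert to polar: |V_total| = 30.34 V, ∠V_total = 49.9°.

V_total = 30.34∠49.9° V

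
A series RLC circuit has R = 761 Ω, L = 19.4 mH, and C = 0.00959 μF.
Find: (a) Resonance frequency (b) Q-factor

Step 1 — Resonance condition Im(Z)=0 gives ω₀ = 1/√(LC).
Step 2 — ω₀ = 1/√(0.0194·9.59e-09) = 7.331e+04 rad/s.
Step 3 — f₀ = ω₀/(2π) = 1.167e+04 Hz.
Step 4 — Series Q: Q = ω₀L/R = 7.331e+04·0.0194/761 = 1.869.

(a) f₀ = 1.167e+04 Hz  (b) Q = 1.869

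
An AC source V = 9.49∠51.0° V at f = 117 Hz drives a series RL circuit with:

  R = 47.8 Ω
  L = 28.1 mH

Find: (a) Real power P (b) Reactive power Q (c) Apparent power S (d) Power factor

Step 1 — Angular frequency: ω = 2π·f = 2π·117 = 735.1 rad/s.
Step 2 — Component impedances:
  R: Z = R = 47.8 Ω
  L: Z = jωL = j·735.1·0.0281 = 0 + j20.66 Ω
Step 3 — Series combination: Z_total = R + L = 47.8 + j20.66 Ω = 52.07∠23.4° Ω.
Step 4 — Source phasor: V = 9.49∠51.0° V = 5.972 + j7.375 V.
Step 5 — Current: I = V / Z = 0.1615 + j0.08451 A = 0.1822∠27.6° A.
Step 6 — Complex power: S = V·I* = 1.588 + j0.6861 VA.
Step 7 — Real power: P = Re(S) = 1.588 W.
Step 8 — Reactive power: Q = Im(S) = 0.6861 VAR.
Step 9 — Apparent power: |S| = 1.73 VA.
Step 10 — Power factor: PF = P/|S| = 0.9179 (lagging).

(a) P = 1.588 W  (b) Q = 0.6861 VAR  (c) S = 1.73 VA  (d) PF = 0.9179 (lagging)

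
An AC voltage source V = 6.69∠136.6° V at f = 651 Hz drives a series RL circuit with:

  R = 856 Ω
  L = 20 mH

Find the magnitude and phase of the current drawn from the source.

Step 1 — Angular frequency: ω = 2π·f = 2π·651 = 4090 rad/s.
Step 2 — Component impedances:
  R: Z = R = 856 Ω
  L: Z = jωL = j·4090·0.02 = 0 + j81.81 Ω
Step 3 — Series combination: Z_total = R + L = 856 + j81.81 Ω = 859.9∠5.5° Ω.
Step 4 — Source phasor: V = 6.69∠136.6° V = -4.861 + j4.597 V.
Step 5 — Ohm's law: I = V / Z_total = (-4.861 + j4.597) / (856 + j81.81) = -0.005119 + j0.005859 A.
Step 6 — Convert to polar: |I| = 0.00778 A, ∠I = 131.1°.

I = 0.00778∠131.1° A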